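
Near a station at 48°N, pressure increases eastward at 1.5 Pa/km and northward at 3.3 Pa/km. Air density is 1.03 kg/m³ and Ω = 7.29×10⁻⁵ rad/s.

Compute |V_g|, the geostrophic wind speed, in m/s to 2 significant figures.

Coriolis parameter at 48°N:
f = 2Ω sin φ = 2 × 7.29×10⁻⁵ × sin 48° = 1.08×10⁻⁴ s⁻¹
Component geostrophic relations (x east, y north):
u_g = −(1/(fρ)) ∂P/∂y,  v_g = (1/(fρ)) ∂P/∂x
u_g = −(3.3×10⁻³)/(1.08×10⁻⁴ × 1.03) = −29.6 m/s;  v_g = (1.5×10⁻³)/(1.08×10⁻⁴ × 1.03) = 13.4 m/s
|V_g| = √(u_g² + v_g²) = 32.5 m/s

32 m/s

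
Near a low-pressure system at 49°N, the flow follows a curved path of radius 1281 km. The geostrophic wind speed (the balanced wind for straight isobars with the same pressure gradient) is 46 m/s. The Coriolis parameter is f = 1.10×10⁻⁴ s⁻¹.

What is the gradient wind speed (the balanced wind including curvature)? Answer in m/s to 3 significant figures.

36.5 m/s

Around a low, centrifugal force acts outward with Coriolis, so pressure-gradient force balances both:
(1/ρ)|∂P/∂n| = fV + V²/R  →  V² + fR·V − fR·V_g = 0
With fR = 1.10×10⁻⁴ × 1281×10³ m = 141 m/s:
V = [−fR + √((fR)² + 4 fR V_g)]/2 = [−141 + √(141² + 4×141×46)]/2 = 36.5 m/s
Subgeostrophic (V < V_g = 46 m/s), as expected around a low.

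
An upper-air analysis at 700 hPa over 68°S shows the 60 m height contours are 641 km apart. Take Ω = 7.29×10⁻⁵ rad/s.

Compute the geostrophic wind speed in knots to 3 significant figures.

Coriolis parameter at 68°S:
f = 2Ω sin φ = 2 × 7.29×10⁻⁵ × sin 68° = 1.35×10⁻⁴ s⁻¹
Height gradient: |∂Z/∂n| = 60 m / 641000 m = 9.36×10⁻⁵
On a pressure surface, geostrophic balance gives V_g = (g/f)|∂Z/∂n|:
V_g = 9.81 × 9.36×10⁻⁵ / 1.35×10⁻⁴ = 6.79 m/s
Converting: 6.79 m/s × 1.944 = 13.2 knots

13.2 knots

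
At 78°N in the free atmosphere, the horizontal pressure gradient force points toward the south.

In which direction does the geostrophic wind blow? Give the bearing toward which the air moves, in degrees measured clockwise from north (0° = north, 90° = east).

The pressure-gradient force points toward the south (bearing 180°).
Geostrophic balance: in the Northern Hemisphere the Coriolis force deflects motion to the right, so the geostrophic wind blows 90° to the right of the pressure-gradient force (low pressure on the left).
Rotating 180° by 90° clockwise gives 270° — the wind blows toward the west.

270°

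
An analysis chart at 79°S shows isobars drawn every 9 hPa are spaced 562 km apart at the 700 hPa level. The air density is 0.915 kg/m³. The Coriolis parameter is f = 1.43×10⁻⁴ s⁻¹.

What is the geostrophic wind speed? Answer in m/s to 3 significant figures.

12.2 m/s

Pressure gradient: |∂P/∂n| = 900 Pa / 562000 m = 1.60×10⁻³ Pa/m
Geostrophic balance (pressure-gradient force = Coriolis force):
V_g = (1/(fρ)) |∂P/∂n| = 1.60×10⁻³ / (1.43×10⁻⁴ × 0.915) = 12.2 m/s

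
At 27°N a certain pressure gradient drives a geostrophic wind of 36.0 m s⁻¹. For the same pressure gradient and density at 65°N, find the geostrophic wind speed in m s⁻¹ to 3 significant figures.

With the same pressure gradient and density, V_g ∝ 1/f ∝ 1/sin φ.
V₂ = V₁ · sin φ₁ / sin φ₂ = 36.0 × sin 27° / sin 65°
V₂ = 36.0 × 0.4540/0.9063 = 18.0 m s⁻¹

18.0 m s⁻¹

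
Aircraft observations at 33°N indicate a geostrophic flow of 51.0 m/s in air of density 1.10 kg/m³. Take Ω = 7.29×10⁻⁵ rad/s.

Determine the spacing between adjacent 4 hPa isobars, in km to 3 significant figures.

Coriolis parameter at 33°N:
f = 2Ω sin φ = 2 × 7.29×10⁻⁵ × sin 33° = 7.94×10⁻⁵ s⁻¹
Geostrophic balance rearranged: |∂P/∂n| = f ρ V_g
|∂P/∂n| = 7.94×10⁻⁵ × 1.10 × 51.0 = 4.45×10⁻³ Pa/m
Isobar spacing: Δn = ΔP/|∂P/∂n| = 400 Pa / 4.45×10⁻³ Pa/m = 89791 m ≈ 89.8 km

89.8 km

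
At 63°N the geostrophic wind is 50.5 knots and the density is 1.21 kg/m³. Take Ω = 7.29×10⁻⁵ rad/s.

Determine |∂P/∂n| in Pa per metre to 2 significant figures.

Coriolis parameter at 63°N:
f = 2Ω sin φ = 2 × 7.29×10⁻⁵ × sin 63° = 1.30×10⁻⁴ s⁻¹
Wind speed in SI: 50.5 knots = 26.0 m/s
Geostrophic balance rearranged: |∂P/∂n| = f ρ V_g
|∂P/∂n| = 1.30×10⁻⁴ × 1.21 × 26.0 = 4.08×10⁻³ Pa/m

4.1×10⁻³ Pa/m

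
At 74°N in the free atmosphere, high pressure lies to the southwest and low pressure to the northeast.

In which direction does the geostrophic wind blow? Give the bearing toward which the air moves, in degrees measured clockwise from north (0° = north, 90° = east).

135°

The pressure-gradient force points toward the northeast (bearing 045°).
Geostrophic balance: in the Northern Hemisphere the Coriolis force deflects motion to the right, so the geostrophic wind blows 90° to the right of the pressure-gradient force (low pressure on the left).
Rotating 045° by 90° clockwise gives 135° — the wind blows toward the southeast.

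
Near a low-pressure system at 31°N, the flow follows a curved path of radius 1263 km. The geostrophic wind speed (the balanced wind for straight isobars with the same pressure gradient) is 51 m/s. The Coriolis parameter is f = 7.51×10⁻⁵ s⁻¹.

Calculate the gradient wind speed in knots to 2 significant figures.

Around a low, centrifugal force acts outward with Coriolis, so pressure-gradient force balances both:
(1/ρ)|∂P/∂n| = fV + V²/R  →  V² + fR·V − fR·V_g = 0
With fR = 7.51×10⁻⁵ × 1263×10³ m = 94.9 m/s:
V = [−fR + √((fR)² + 4 fR V_g)]/2 = [−94.9 + √(94.9² + 4×94.9×51)]/2 = 36.8 m/s
Subgeostrophic (V < V_g = 51 m/s), as expected around a low.
Converting: 36.8 m/s × 1.944 = 71 knots

71 knots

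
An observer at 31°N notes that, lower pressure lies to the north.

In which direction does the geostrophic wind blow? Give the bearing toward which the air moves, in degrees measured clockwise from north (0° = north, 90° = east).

The pressure-gradient force points toward the north (bearing 000°).
Geostrophic balance: in the Northern Hemisphere the Coriolis force deflects motion to the right, so the geostrophic wind blows 90° to the right of the pressure-gradient force (low pressure on the left).
Rotating 000° by 90° clockwise gives 090° — the wind blows toward the east.

090°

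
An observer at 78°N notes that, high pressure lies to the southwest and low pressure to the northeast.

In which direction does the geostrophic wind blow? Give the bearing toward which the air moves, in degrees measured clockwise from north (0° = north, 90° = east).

The pressure-gradient force points toward the northeast (bearing 045°).
Geostrophic balance: in the Northern Hemisphere the Coriolis force deflects motion to the right, so the geostrophic wind blows 90° to the right of the pressure-gradient force (low pressure on the left).
Rotating 045° by 90° clockwise gives 135° — the wind blows toward the southeast.

135°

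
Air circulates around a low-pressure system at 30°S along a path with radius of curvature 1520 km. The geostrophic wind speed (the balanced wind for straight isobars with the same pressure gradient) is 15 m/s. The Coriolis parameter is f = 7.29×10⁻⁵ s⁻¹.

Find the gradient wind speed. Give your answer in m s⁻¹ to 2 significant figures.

Around a low, centrifugal force acts outward with Coriolis, so pressure-gradient force balances both:
(1/ρ)|∂P/∂n| = fV + V²/R  →  V² + fR·V − fR·V_g = 0
With fR = 7.29×10⁻⁵ × 1520×10³ m = 111 m/s:
V = [−fR + √((fR)² + 4 fR V_g)]/2 = [−111 + √(111² + 4×111×15)]/2 = 13.4 m/s
Subgeostrophic (V < V_g = 15 m/s), as expected around a low.

13 m s⁻¹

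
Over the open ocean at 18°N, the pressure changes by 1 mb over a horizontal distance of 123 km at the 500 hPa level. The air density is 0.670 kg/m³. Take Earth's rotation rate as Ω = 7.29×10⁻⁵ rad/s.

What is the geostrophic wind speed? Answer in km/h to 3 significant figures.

Coriolis parameter at 18°N:
f = 2Ω sin φ = 2 × 7.29×10⁻⁵ × sin 18° = 4.51×10⁻⁵ s⁻¹
Pressure gradient: |∂P/∂n| = 100 Pa / 123000 m = 8.13×10⁻⁴ Pa/m
Geostrophic balance (pressure-gradient force = Coriolis force):
V_g = (1/(fρ)) |∂P/∂n| = 8.13×10⁻⁴ / (4.51×10⁻⁵ × 0.670) = 26.9 m/s
Converting: 26.9 m/s × 3.6 = 97.0 km/h

97.0 km/h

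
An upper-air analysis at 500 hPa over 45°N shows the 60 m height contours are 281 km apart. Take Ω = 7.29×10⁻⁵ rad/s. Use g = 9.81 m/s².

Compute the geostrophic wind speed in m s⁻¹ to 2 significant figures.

20 m s⁻¹

Coriolis parameter at 45°N:
f = 2Ω sin φ = 2 × 7.29×10⁻⁵ × sin 45° = 1.03×10⁻⁴ s⁻¹
Height gradient: |∂Z/∂n| = 60 m / 281000 m = 2.14×10⁻⁴
On a pressure surface, geostrophic balance gives V_g = (g/f)|∂Z/∂n|:
V_g = 9.81 × 2.14×10⁻⁴ / 1.03×10⁻⁴ = 20.3 m/s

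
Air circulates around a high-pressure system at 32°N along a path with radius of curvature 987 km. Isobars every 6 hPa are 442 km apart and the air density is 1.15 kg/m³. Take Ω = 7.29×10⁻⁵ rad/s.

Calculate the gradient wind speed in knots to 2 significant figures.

41 knots

Coriolis parameter at 32°N:
f = 2Ω sin φ = 2 × 7.29×10⁻⁵ × sin 32° = 7.73×10⁻⁵ s⁻¹
Pressure gradient: |∂P/∂n| = 600 Pa / 442000 m = 1.36×10⁻³ Pa/m
Geostrophic speed: V_g = |∂P/∂n|/(fρ) = 1.36×10⁻³/(7.73×10⁻⁵ × 1.15) = 15.3 m/s
Around a high, pressure-gradient force acts outward with centrifugal, so Coriolis balances both:
fV = (1/ρ)|∂P/∂n| + V²/R  →  V² − fR·V + fR·V_g = 0
With fR = 7.73×10⁻⁵ × 987×10³ m = 76.3 m/s:
V = [fR − √((fR)² − 4 fR V_g)]/2 = [76.3 − √(76.3² − 4×76.3×15.3)]/2 = 21.1 m/s
Supergeostrophic (V > V_g = 15.3 m/s), as expected around a high.
Converting: 21.1 m/s × 1.944 = 41 knots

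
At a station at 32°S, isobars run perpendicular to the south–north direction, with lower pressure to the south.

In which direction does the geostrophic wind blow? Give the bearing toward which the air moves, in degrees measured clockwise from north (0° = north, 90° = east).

The pressure-gradient force points toward the south (bearing 180°).
Geostrophic balance: in the Southern Hemisphere the Coriolis force deflects motion to the left, so the geostrophic wind blows 90° to the left of the pressure-gradient force (low pressure on the right).
Rotating 180° by 90° counterclockwise gives 090° — the wind blows toward the east.

090°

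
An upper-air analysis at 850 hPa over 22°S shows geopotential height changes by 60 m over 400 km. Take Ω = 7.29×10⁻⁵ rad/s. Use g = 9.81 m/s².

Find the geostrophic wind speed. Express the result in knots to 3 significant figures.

52.4 knots

Coriolis parameter at 22°S:
f = 2Ω sin φ = 2 × 7.29×10⁻⁵ × sin 22° = 5.46×10⁻⁵ s⁻¹
Height gradient: |∂Z/∂n| = 60 m / 400000 m = 1.50×10⁻⁴
On a pressure surface, geostrophic balance gives V_g = (g/f)|∂Z/∂n|:
V_g = 9.81 × 1.50×10⁻⁴ / 5.46×10⁻⁵ = 26.9 m/s
Converting: 26.9 m/s × 1.944 = 52.4 knots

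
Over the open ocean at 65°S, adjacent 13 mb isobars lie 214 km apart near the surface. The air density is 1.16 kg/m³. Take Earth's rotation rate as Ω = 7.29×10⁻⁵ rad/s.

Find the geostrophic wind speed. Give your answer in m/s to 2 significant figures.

Coriolis parameter at 65°S:
f = 2Ω sin φ = 2 × 7.29×10⁻⁵ × sin 65° = 1.32×10⁻⁴ s⁻¹
Pressure gradient: |∂P/∂n| = 1300 Pa / 214000 m = 6.07×10⁻³ Pa/m
Geostrophic balance (pressure-gradient force = Coriolis force):
V_g = (1/(fρ)) |∂P/∂n| = 6.07×10⁻³ / (1.32×10⁻⁴ × 1.16) = 39.6 m/s

40 m/s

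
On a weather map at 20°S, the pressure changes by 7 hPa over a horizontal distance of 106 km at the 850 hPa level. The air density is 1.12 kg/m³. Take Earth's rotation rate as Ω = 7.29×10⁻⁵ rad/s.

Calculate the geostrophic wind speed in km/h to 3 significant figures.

Coriolis parameter at 20°S:
f = 2Ω sin φ = 2 × 7.29×10⁻⁵ × sin 20° = 4.99×10⁻⁵ s⁻¹
Pressure gradient: |∂P/∂n| = 700 Pa / 106000 m = 6.60×10⁻³ Pa/m
Geostrophic balance (pressure-gradient force = Coriolis force):
V_g = (1/(fρ)) |∂P/∂n| = 6.60×10⁻³ / (4.99×10⁻⁵ × 1.12) = 118 m/s
Converting: 118 m/s × 3.6 = 426 km/h

426 km/h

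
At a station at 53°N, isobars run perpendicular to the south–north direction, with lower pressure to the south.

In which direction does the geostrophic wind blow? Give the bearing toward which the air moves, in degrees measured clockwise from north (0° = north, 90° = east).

270°

The pressure-gradient force points toward the south (bearing 180°).
Geostrophic balance: in the Northern Hemisphere the Coriolis force deflects motion to the right, so the geostrophic wind blows 90° to the right of the pressure-gradient force (low pressure on the left).
Rotating 180° by 90° clockwise gives 270° — the wind blows toward the west.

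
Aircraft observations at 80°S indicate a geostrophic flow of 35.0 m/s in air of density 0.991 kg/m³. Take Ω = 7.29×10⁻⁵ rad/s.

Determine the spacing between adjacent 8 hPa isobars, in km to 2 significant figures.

Coriolis parameter at 80°S:
f = 2Ω sin φ = 2 × 7.29×10⁻⁵ × sin 80° = 1.44×10⁻⁴ s⁻¹
Geostrophic balance rearranged: |∂P/∂n| = f ρ V_g
|∂P/∂n| = 1.44×10⁻⁴ × 0.991 × 35.0 = 4.98×10⁻³ Pa/m
Isobar spacing: Δn = ΔP/|∂P/∂n| = 800 Pa / 4.98×10⁻³ Pa/m = 160635 m ≈ 160 km

160 km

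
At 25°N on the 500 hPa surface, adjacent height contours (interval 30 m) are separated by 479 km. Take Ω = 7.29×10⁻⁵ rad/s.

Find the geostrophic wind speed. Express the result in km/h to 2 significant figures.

36 km/h

Coriolis parameter at 25°N:
f = 2Ω sin φ = 2 × 7.29×10⁻⁵ × sin 25° = 6.16×10⁻⁵ s⁻¹
Height gradient: |∂Z/∂n| = 30 m / 479000 m = 6.26×10⁻⁵
On a pressure surface, geostrophic balance gives V_g = (g/f)|∂Z/∂n|:
V_g = 9.81 × 6.26×10⁻⁵ / 6.16×10⁻⁵ = 9.97 m/s
Converting: 9.97 m/s × 3.6 = 36 km/h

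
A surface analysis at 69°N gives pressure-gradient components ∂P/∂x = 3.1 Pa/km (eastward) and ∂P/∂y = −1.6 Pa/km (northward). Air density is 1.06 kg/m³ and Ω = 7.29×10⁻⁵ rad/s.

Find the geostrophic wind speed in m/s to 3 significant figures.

Coriolis parameter at 69°N:
f = 2Ω sin φ = 2 × 7.29×10⁻⁵ × sin 69° = 1.36×10⁻⁴ s⁻¹
Component geostrophic relations (x east, y north):
u_g = −(1/(fρ)) ∂P/∂y,  v_g = (1/(fρ)) ∂P/∂x
u_g = −(−1.6×10⁻³)/(1.36×10⁻⁴ × 1.06) = 11.1 m/s;  v_g = (3.1×10⁻³)/(1.36×10⁻⁴ × 1.06) = 21.5 m/s
|V_g| = √(u_g² + v_g²) = 24.2 m/s

24.2 m/s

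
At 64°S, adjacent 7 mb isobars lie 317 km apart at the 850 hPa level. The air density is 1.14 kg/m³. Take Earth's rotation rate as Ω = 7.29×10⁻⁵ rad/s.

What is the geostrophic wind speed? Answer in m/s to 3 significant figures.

Coriolis parameter at 64°S:
f = 2Ω sin φ = 2 × 7.29×10⁻⁵ × sin 64° = 1.31×10⁻⁴ s⁻¹
Pressure gradient: |∂P/∂n| = 700 Pa / 317000 m = 2.21×10⁻³ Pa/m
Geostrophic balance (pressure-gradient force = Coriolis force):
V_g = (1/(fρ)) |∂P/∂n| = 2.21×10⁻³ / (1.31×10⁻⁴ × 1.14) = 14.8 m/s

14.8 m/s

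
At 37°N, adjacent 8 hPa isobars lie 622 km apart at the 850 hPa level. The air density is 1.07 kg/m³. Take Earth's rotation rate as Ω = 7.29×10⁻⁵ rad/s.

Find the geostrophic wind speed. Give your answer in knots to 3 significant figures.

26.6 knots

Coriolis parameter at 37°N:
f = 2Ω sin φ = 2 × 7.29×10⁻⁵ × sin 37° = 8.77×10⁻⁵ s⁻¹
Pressure gradient: |∂P/∂n| = 800 Pa / 622000 m = 1.29×10⁻³ Pa/m
Geostrophic balance (pressure-gradient force = Coriolis force):
V_g = (1/(fρ)) |∂P/∂n| = 1.29×10⁻³ / (8.77×10⁻⁵ × 1.07) = 13.7 m/s
Converting: 13.7 m/s × 1.944 = 26.6 knots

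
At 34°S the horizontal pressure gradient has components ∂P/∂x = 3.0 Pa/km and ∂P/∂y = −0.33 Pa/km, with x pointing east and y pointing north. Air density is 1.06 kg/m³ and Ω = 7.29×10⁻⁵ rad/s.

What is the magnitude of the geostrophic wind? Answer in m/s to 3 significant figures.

34.9 m/s

Coriolis parameter at 34°S:
f = 2Ω sin φ = 2 × 7.29×10⁻⁵ × sin 34° = 8.15×10⁻⁵ s⁻¹
In the Southern Hemisphere f is negative: f = −8.15×10⁻⁵ s⁻¹.
Component geostrophic relations (x east, y north):
u_g = −(1/(fρ)) ∂P/∂y,  v_g = (1/(fρ)) ∂P/∂x
u_g = −(−0.33×10⁻³)/(−8.15×10⁻⁵ × 1.06) = −3.82 m/s;  v_g = (3.0×10⁻³)/(−8.15×10⁻⁵ × 1.06) = −34.7 m/s
|V_g| = √(u_g² + v_g²) = 34.9 m/s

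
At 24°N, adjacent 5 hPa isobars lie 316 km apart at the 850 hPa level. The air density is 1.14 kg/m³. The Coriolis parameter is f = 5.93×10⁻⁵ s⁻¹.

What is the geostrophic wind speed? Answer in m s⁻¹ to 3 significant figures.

Pressure gradient: |∂P/∂n| = 500 Pa / 316000 m = 1.58×10⁻³ Pa/m
Geostrophic balance (pressure-gradient force = Coriolis force):
V_g = (1/(fρ)) |∂P/∂n| = 1.58×10⁻³ / (5.93×10⁻⁵ × 1.14) = 23.4 m/s

23.4 m s⁻¹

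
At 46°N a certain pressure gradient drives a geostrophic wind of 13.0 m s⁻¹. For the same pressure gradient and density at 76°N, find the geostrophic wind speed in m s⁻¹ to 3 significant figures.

With the same pressure gradient and density, V_g ∝ 1/f ∝ 1/sin φ.
V₂ = V₁ · sin φ₁ / sin φ₂ = 13.0 × sin 46° / sin 76°
V₂ = 13.0 × 0.7193/0.9703 = 9.64 m s⁻¹

9.64 m s⁻¹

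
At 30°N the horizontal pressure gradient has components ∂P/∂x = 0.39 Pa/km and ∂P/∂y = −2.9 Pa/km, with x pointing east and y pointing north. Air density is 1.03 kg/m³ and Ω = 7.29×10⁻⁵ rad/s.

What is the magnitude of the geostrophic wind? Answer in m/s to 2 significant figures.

Coriolis parameter at 30°N:
f = 2Ω sin φ = 2 × 7.29×10⁻⁵ × sin 30° = 7.29×10⁻⁵ s⁻¹
Component geostrophic relations (x east, y north):
u_g = −(1/(fρ)) ∂P/∂y,  v_g = (1/(fρ)) ∂P/∂x
u_g = −(−2.9×10⁻³)/(7.29×10⁻⁵ × 1.03) = 38.6 m/s;  v_g = (0.39×10⁻³)/(7.29×10⁻⁵ × 1.03) = 5.19 m/s
|V_g| = √(u_g² + v_g²) = 39.0 m/s

39 m/s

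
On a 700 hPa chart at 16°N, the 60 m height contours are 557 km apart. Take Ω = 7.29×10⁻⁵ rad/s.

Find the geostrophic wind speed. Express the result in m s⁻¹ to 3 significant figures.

Coriolis parameter at 16°N:
f = 2Ω sin φ = 2 × 7.29×10⁻⁵ × sin 16° = 4.02×10⁻⁵ s⁻¹
Height gradient: |∂Z/∂n| = 60 m / 557000 m = 1.08×10⁻⁴
On a pressure surface, geostrophic balance gives V_g = (g/f)|∂Z/∂n|:
V_g = 9.81 × 1.08×10⁻⁴ / 4.02×10⁻⁵ = 26.3 m/s

26.3 m s⁻¹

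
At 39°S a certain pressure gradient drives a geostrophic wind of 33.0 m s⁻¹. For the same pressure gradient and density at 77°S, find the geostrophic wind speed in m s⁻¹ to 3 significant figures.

21.3 m s⁻¹

With the same pressure gradient and density, V_g ∝ 1/f ∝ 1/sin φ.
V₂ = V₁ · sin φ₁ / sin φ₂ = 33.0 × sin 39° / sin 77°
V₂ = 33.0 × 0.6293/0.9744 = 21.3 m s⁻¹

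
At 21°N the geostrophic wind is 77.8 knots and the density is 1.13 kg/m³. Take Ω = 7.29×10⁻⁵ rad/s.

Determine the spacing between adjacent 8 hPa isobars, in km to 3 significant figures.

Coriolis parameter at 21°N:
f = 2Ω sin φ = 2 × 7.29×10⁻⁵ × sin 21° = 5.23×10⁻⁵ s⁻¹
Wind speed in SI: 77.8 knots = 40.0 m/s
Geostrophic balance rearranged: |∂P/∂n| = f ρ V_g
|∂P/∂n| = 5.23×10⁻⁵ × 1.13 × 40.0 = 2.36×10⁻³ Pa/m
Isobar spacing: Δn = ΔP/|∂P/∂n| = 800 Pa / 2.36×10⁻³ Pa/m = 338538 m ≈ 339 km

339 km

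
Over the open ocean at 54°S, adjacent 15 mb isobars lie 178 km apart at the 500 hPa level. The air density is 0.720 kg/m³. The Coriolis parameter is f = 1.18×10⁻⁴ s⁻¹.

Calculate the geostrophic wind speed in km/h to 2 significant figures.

360 km/h

Pressure gradient: |∂P/∂n| = 1500 Pa / 178000 m = 8.43×10⁻³ Pa/m
Geostrophic balance (pressure-gradient force = Coriolis force):
V_g = (1/(fρ)) |∂P/∂n| = 8.43×10⁻³ / (1.18×10⁻⁴ × 0.720) = 99.2 m/s
Converting: 99.2 m/s × 3.6 = 360 km/h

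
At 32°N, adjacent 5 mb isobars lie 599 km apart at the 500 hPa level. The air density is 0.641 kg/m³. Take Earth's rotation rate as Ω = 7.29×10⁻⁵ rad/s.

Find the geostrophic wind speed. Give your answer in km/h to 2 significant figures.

Coriolis parameter at 32°N:
f = 2Ω sin φ = 2 × 7.29×10⁻⁵ × sin 32° = 7.73×10⁻⁵ s⁻¹
Pressure gradient: |∂P/∂n| = 500 Pa / 599000 m = 8.35×10⁻⁴ Pa/m
Geostrophic balance (pressure-gradient force = Coriolis force):
V_g = (1/(fρ)) |∂P/∂n| = 8.35×10⁻⁴ / (7.73×10⁻⁵ × 0.641) = 16.9 m/s
Converting: 16.9 m/s × 3.6 = 61 km/h

61 km/h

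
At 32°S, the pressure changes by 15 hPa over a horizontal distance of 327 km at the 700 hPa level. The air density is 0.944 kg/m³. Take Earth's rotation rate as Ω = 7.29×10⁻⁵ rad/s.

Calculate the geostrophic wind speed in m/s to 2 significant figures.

63 m/s

Coriolis parameter at 32°S:
f = 2Ω sin φ = 2 × 7.29×10⁻⁵ × sin 32° = 7.73×10⁻⁵ s⁻¹
Pressure gradient: |∂P/∂n| = 1500 Pa / 327000 m = 4.59×10⁻³ Pa/m
Geostrophic balance (pressure-gradient force = Coriolis force):
V_g = (1/(fρ)) |∂P/∂n| = 4.59×10⁻³ / (7.73×10⁻⁵ × 0.944) = 62.9 m/s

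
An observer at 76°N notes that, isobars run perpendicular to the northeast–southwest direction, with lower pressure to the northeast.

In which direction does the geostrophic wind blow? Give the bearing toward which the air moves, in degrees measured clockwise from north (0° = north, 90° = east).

The pressure-gradient force points toward the northeast (bearing 045°).
Geostrophic balance: in the Northern Hemisphere the Coriolis force deflects motion to the right, so the geostrophic wind blows 90° to the right of the pressure-gradient force (low pressure on the left).
Rotating 045° by 90° clockwise gives 135° — the wind blows toward the southeast.

135°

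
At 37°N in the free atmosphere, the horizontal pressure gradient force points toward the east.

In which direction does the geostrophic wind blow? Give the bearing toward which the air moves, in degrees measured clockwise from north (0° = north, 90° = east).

180°

The pressure-gradient force points toward the east (bearing 090°).
Geostrophic balance: in the Northern Hemisphere the Coriolis force deflects motion to the right, so the geostrophic wind blows 90° to the right of the pressure-gradient force (low pressure on the left).
Rotating 090° by 90° clockwise gives 180° — the wind blows toward the south.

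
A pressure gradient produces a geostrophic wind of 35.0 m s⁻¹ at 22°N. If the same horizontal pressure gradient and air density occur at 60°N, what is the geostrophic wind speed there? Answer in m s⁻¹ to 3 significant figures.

With the same pressure gradient and density, V_g ∝ 1/f ∝ 1/sin φ.
V₂ = V₁ · sin φ₁ / sin φ₂ = 35.0 × sin 22° / sin 60°
V₂ = 35.0 × 0.3746/0.8660 = 15.1 m s⁻¹

15.1 m s⁻¹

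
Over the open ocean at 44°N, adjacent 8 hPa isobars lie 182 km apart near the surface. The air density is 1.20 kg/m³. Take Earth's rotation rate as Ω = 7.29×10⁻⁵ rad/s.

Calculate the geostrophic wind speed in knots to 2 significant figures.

Coriolis parameter at 44°N:
f = 2Ω sin φ = 2 × 7.29×10⁻⁵ × sin 44° = 1.01×10⁻⁴ s⁻¹
Pressure gradient: |∂P/∂n| = 800 Pa / 182000 m = 4.40×10⁻³ Pa/m
Geostrophic balance (pressure-gradient force = Coriolis force):
V_g = (1/(fρ)) |∂P/∂n| = 4.40×10⁻³ / (1.01×10⁻⁴ × 1.20) = 36.2 m/s
Converting: 36.2 m/s × 1.944 = 70 knots

70 knots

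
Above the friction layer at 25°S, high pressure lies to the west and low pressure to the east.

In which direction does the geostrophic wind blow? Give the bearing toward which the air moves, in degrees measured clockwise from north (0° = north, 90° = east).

000°

The pressure-gradient force points toward the east (bearing 090°).
Geostrophic balance: in the Southern Hemisphere the Coriolis force deflects motion to the left, so the geostrophic wind blows 90° to the left of the pressure-gradient force (low pressure on the right).
Rotating 090° by 90° counterclockwise gives 000° — the wind blows toward the north.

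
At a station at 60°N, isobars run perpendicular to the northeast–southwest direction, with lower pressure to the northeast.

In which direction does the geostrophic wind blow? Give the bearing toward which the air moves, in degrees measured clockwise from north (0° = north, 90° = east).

135°

The pressure-gradient force points toward the northeast (bearing 045°).
Geostrophic balance: in the Northern Hemisphere the Coriolis force deflects motion to the right, so the geostrophic wind blows 90° to the right of the pressure-gradient force (low pressure on the left).
Rotating 045° by 90° clockwise gives 135° — the wind blows toward the southeast.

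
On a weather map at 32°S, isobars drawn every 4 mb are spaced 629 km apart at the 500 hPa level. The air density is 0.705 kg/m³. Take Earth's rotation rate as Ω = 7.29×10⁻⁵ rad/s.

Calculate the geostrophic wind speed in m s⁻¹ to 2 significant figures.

12 m s⁻¹

Coriolis parameter at 32°S:
f = 2Ω sin φ = 2 × 7.29×10⁻⁵ × sin 32° = 7.73×10⁻⁵ s⁻¹
Pressure gradient: |∂P/∂n| = 400 Pa / 629000 m = 6.36×10⁻⁴ Pa/m
Geostrophic balance (pressure-gradient force = Coriolis force):
V_g = (1/(fρ)) |∂P/∂n| = 6.36×10⁻⁴ / (7.73×10⁻⁵ × 0.705) = 11.7 m/s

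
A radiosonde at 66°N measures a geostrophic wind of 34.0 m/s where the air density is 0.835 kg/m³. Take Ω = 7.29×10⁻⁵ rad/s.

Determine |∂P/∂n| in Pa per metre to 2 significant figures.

Coriolis parameter at 66°N:
f = 2Ω sin φ = 2 × 7.29×10⁻⁵ × sin 66° = 1.33×10⁻⁴ s⁻¹
Geostrophic balance rearranged: |∂P/∂n| = f ρ V_g
|∂P/∂n| = 1.33×10⁻⁴ × 0.835 × 34.0 = 3.78×10⁻³ Pa/m

3.8×10⁻³ Pa/m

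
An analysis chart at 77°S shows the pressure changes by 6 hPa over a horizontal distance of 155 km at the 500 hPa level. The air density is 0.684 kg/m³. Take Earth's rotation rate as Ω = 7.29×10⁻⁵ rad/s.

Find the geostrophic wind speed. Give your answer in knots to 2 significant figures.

Coriolis parameter at 77°S:
f = 2Ω sin φ = 2 × 7.29×10⁻⁵ × sin 77° = 1.42×10⁻⁴ s⁻¹
Pressure gradient: |∂P/∂n| = 600 Pa / 155000 m = 3.87×10⁻³ Pa/m
Geostrophic balance (pressure-gradient force = Coriolis force):
V_g = (1/(fρ)) |∂P/∂n| = 3.87×10⁻³ / (1.42×10⁻⁴ × 0.684) = 39.8 m/s
Converting: 39.8 m/s × 1.944 = 77 knots

77 knots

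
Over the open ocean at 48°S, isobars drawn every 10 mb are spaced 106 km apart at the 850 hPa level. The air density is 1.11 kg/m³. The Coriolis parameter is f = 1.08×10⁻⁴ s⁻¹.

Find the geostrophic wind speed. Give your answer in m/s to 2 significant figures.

Pressure gradient: |∂P/∂n| = 1000 Pa / 106000 m = 9.43×10⁻³ Pa/m
Geostrophic balance (pressure-gradient force = Coriolis force):
V_g = (1/(fρ)) |∂P/∂n| = 9.43×10⁻³ / (1.08×10⁻⁴ × 1.11) = 78.7 m/s

79 m/s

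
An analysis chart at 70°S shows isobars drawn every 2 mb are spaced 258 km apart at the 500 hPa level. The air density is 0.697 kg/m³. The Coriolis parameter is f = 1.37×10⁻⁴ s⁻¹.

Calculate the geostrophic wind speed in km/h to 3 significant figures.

29.2 km/h

Pressure gradient: |∂P/∂n| = 200 Pa / 258000 m = 7.75×10⁻⁴ Pa/m
Geostrophic balance (pressure-gradient force = Coriolis force):
V_g = (1/(fρ)) |∂P/∂n| = 7.75×10⁻⁴ / (1.37×10⁻⁴ × 0.697) = 8.12 m/s
Converting: 8.12 m/s × 3.6 = 29.2 km/h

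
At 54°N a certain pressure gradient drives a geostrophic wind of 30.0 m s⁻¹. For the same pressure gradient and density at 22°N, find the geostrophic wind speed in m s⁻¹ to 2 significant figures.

65 m s⁻¹

With the same pressure gradient and density, V_g ∝ 1/f ∝ 1/sin φ.
V₂ = V₁ · sin φ₁ / sin φ₂ = 30.0 × sin 54° / sin 22°
V₂ = 30.0 × 0.8090/0.3746 = 65 m s⁻¹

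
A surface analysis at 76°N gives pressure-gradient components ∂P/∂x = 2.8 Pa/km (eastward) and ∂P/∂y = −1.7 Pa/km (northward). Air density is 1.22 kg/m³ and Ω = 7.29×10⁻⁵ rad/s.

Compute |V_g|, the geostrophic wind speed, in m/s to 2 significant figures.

Coriolis parameter at 76°N:
f = 2Ω sin φ = 2 × 7.29×10⁻⁵ × sin 76° = 1.41×10⁻⁴ s⁻¹
Component geostrophic relations (x east, y north):
u_g = −(1/(fρ)) ∂P/∂y,  v_g = (1/(fρ)) ∂P/∂x
u_g = −(−1.7×10⁻³)/(1.41×10⁻⁴ × 1.22) = 9.85 m/s;  v_g = (2.8×10⁻³)/(1.41×10⁻⁴ × 1.22) = 16.2 m/s
|V_g| = √(u_g² + v_g²) = 19.0 m/s

19 m/s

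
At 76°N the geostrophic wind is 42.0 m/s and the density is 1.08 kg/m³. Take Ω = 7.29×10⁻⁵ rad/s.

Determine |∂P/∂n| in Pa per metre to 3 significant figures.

Coriolis parameter at 76°N:
f = 2Ω sin φ = 2 × 7.29×10⁻⁵ × sin 76° = 1.41×10⁻⁴ s⁻¹
Geostrophic balance rearranged: |∂P/∂n| = f ρ V_g
|∂P/∂n| = 1.41×10⁻⁴ × 1.08 × 42.0 = 6.42×10⁻³ Pa/m

6.42×10⁻³ Pa/m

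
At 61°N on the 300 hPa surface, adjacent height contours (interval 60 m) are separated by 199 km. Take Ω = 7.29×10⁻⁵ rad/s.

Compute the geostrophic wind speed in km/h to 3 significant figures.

83.5 km/h

Coriolis parameter at 61°N:
f = 2Ω sin φ = 2 × 7.29×10⁻⁵ × sin 61° = 1.28×10⁻⁴ s⁻¹
Height gradient: |∂Z/∂n| = 60 m / 199000 m = 3.02×10⁻⁴
On a pressure surface, geostrophic balance gives V_g = (g/f)|∂Z/∂n|:
V_g = 9.81 × 3.02×10⁻⁴ / 1.28×10⁻⁴ = 23.2 m/s
Converting: 23.2 m/s × 3.6 = 83.5 km/h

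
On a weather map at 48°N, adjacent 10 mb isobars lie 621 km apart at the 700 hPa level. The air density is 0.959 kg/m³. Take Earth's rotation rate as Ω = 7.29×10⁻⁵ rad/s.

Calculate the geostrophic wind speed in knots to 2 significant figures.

Coriolis parameter at 48°N:
f = 2Ω sin φ = 2 × 7.29×10⁻⁵ × sin 48° = 1.08×10⁻⁴ s⁻¹
Pressure gradient: |∂P/∂n| = 1000 Pa / 621000 m = 1.61×10⁻³ Pa/m
Geostrophic balance (pressure-gradient force = Coriolis force):
V_g = (1/(fρ)) |∂P/∂n| = 1.61×10⁻³ / (1.08×10⁻⁴ × 0.959) = 15.5 m/s
Converting: 15.5 m/s × 1.944 = 30 knots

30 knots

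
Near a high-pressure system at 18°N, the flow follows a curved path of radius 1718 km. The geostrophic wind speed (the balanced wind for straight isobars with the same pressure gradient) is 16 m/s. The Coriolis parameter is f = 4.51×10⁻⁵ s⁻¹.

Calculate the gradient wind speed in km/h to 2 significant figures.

Around a high, pressure-gradient force acts outward with centrifugal, so Coriolis balances both:
fV = (1/ρ)|∂P/∂n| + V²/R  →  V² − fR·V + fR·V_g = 0
With fR = 4.51×10⁻⁵ × 1718×10³ m = 77.5 m/s:
V = [fR − √((fR)² − 4 fR V_g)]/2 = [77.5 − √(77.5² − 4×77.5×16)]/2 = 22.6 m/s
Supergeostrophic (V > V_g = 16 m/s), as expected around a high.
Converting: 22.6 m/s × 3.6 = 81 km/h

81 km/h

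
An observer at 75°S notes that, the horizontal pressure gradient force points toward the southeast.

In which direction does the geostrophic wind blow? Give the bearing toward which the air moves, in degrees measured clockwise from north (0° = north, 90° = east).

The pressure-gradient force points toward the southeast (bearing 135°).
Geostrophic balance: in the Southern Hemisphere the Coriolis force deflects motion to the left, so the geostrophic wind blows 90° to the left of the pressure-gradient force (low pressure on the right).
Rotating 135° by 90° counterclockwise gives 045° — the wind blows toward the northeast.

045°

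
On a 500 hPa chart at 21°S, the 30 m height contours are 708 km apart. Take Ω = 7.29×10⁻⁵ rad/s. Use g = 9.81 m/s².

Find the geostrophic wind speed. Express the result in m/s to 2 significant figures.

Coriolis parameter at 21°S:
f = 2Ω sin φ = 2 × 7.29×10⁻⁵ × sin 21° = 5.23×10⁻⁵ s⁻¹
Height gradient: |∂Z/∂n| = 30 m / 708000 m = 4.24×10⁻⁵
On a pressure surface, geostrophic balance gives V_g = (g/f)|∂Z/∂n|:
V_g = 9.81 × 4.24×10⁻⁵ / 5.23×10⁻⁵ = 7.96 m/s

8.0 m/s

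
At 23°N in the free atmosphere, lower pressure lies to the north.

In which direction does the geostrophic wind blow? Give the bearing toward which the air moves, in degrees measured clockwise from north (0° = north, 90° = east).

090°

The pressure-gradient force points toward the north (bearing 000°).
Geostrophic balance: in the Northern Hemisphere the Coriolis force deflects motion to the right, so the geostrophic wind blows 90° to the right of the pressure-gradient force (low pressure on the left).
Rotating 000° by 90° clockwise gives 090° — the wind blows toward the east.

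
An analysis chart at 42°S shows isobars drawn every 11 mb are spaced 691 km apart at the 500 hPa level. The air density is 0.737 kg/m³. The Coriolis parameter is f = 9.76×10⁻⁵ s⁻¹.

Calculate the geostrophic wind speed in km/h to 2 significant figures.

80 km/h

Pressure gradient: |∂P/∂n| = 1100 Pa / 691000 m = 1.59×10⁻³ Pa/m
Geostrophic balance (pressure-gradient force = Coriolis force):
V_g = (1/(fρ)) |∂P/∂n| = 1.59×10⁻³ / (9.76×10⁻⁵ × 0.737) = 22.1 m/s
Converting: 22.1 m/s × 3.6 = 80 km/h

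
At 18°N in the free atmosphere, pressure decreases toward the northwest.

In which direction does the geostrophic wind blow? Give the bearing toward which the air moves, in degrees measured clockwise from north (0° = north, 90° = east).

045°

The pressure-gradient force points toward the northwest (bearing 315°).
Geostrophic balance: in the Northern Hemisphere the Coriolis force deflects motion to the right, so the geostrophic wind blows 90° to the right of the pressure-gradient force (low pressure on the left).
Rotating 315° by 90° clockwise gives 045° — the wind blows toward the northeast.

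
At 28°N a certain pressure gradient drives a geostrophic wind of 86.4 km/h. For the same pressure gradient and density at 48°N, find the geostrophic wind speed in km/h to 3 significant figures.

54.6 km/h

With the same pressure gradient and density, V_g ∝ 1/f ∝ 1/sin φ.
V₂ = V₁ · sin φ₁ / sin φ₂ = 86.4 × sin 28° / sin 48°
V₂ = 86.4 × 0.4695/0.7431 = 54.6 km/h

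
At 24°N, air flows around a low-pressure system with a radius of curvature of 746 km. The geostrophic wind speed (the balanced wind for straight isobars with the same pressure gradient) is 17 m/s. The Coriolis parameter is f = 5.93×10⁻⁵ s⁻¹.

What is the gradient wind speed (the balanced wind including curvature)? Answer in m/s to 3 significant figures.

Around a low, centrifugal force acts outward with Coriolis, so pressure-gradient force balances both:
(1/ρ)|∂P/∂n| = fV + V²/R  →  V² + fR·V − fR·V_g = 0
With fR = 5.93×10⁻⁵ × 746×10³ m = 44.2 m/s:
V = [−fR + √((fR)² + 4 fR V_g)]/2 = [−44.2 + √(44.2² + 4×44.2×17)]/2 = 13.1 m/s
Subgeostrophic (V < V_g = 17 m/s), as expected around a low.

13.1 m/s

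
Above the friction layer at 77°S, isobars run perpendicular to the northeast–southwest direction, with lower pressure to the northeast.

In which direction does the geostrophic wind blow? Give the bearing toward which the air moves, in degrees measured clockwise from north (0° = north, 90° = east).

315°

The pressure-gradient force points toward the northeast (bearing 045°).
Geostrophic balance: in the Southern Hemisphere the Coriolis force deflects motion to the left, so the geostrophic wind blows 90° to the left of the pressure-gradient force (low pressure on the right).
Rotating 045° by 90° counterclockwise gives 315° — the wind blows toward the northwest.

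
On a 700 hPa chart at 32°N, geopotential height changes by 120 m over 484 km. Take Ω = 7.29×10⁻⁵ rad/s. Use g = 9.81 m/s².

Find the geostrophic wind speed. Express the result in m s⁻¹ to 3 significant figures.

Coriolis parameter at 32°N:
f = 2Ω sin φ = 2 × 7.29×10⁻⁵ × sin 32° = 7.73×10⁻⁵ s⁻¹
Height gradient: |∂Z/∂n| = 120 m / 484000 m = 2.48×10⁻⁴
On a pressure surface, geostrophic balance gives V_g = (g/f)|∂Z/∂n|:
V_g = 9.81 × 2.48×10⁻⁴ / 7.73×10⁻⁵ = 31.5 m/s

31.5 m s⁻¹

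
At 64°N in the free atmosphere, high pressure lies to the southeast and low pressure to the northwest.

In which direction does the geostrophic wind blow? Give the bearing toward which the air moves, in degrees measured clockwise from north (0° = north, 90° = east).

The pressure-gradient force points toward the northwest (bearing 315°).
Geostrophic balance: in the Northern Hemisphere the Coriolis force deflects motion to the right, so the geostrophic wind blows 90° to the right of the pressure-gradient force (low pressure on the left).
Rotating 315° by 90° clockwise gives 045° — the wind blows toward the northeast.

045°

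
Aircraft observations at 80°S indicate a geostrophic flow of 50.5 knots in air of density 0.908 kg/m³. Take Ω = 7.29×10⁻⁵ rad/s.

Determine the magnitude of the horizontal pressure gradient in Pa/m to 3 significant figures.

3.39×10⁻³ Pa/m

Coriolis parameter at 80°S:
f = 2Ω sin φ = 2 × 7.29×10⁻⁵ × sin 80° = 1.44×10⁻⁴ s⁻¹
Wind speed in SI: 50.5 knots = 26.0 m/s
Geostrophic balance rearranged: |∂P/∂n| = f ρ V_g
|∂P/∂n| = 1.44×10⁻⁴ × 0.908 × 26.0 = 3.39×10⁻³ Pa/m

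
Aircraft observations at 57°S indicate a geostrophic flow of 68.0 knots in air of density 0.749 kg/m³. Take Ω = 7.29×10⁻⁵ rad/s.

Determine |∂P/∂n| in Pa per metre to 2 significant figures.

3.2×10⁻³ Pa/m

Coriolis parameter at 57°S:
f = 2Ω sin φ = 2 × 7.29×10⁻⁵ × sin 57° = 1.22×10⁻⁴ s⁻¹
Wind speed in SI: 68.0 knots = 35.0 m/s
Geostrophic balance rearranged: |∂P/∂n| = f ρ V_g
|∂P/∂n| = 1.22×10⁻⁴ × 0.749 × 35.0 = 3.20×10⁻³ Pa/m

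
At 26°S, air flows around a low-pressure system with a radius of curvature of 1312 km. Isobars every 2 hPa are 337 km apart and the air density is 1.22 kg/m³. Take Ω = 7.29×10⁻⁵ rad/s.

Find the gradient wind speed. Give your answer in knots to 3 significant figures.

13.7 knots

Coriolis parameter at 26°S:
f = 2Ω sin φ = 2 × 7.29×10⁻⁵ × sin 26° = 6.39×10⁻⁵ s⁻¹
Pressure gradient: |∂P/∂n| = 200 Pa / 337000 m = 5.93×10⁻⁴ Pa/m
Geostrophic speed: V_g = |∂P/∂n|/(fρ) = 5.93×10⁻⁴/(6.39×10⁻⁵ × 1.22) = 7.61 m/s
Around a low, centrifugal force acts outward with Coriolis, so pressure-gradient force balances both:
(1/ρ)|∂P/∂n| = fV + V²/R  →  V² + fR·V − fR·V_g = 0
With fR = 6.39×10⁻⁵ × 1312×10³ m = 83.9 m/s:
V = [−fR + √((fR)² + 4 fR V_g)]/2 = [−83.9 + √(83.9² + 4×83.9×7.61)]/2 = 7.02 m/s
Subgeostrophic (V < V_g = 7.61 m/s), as expected around a low.
Converting: 7.02 m/s × 1.944 = 13.7 knots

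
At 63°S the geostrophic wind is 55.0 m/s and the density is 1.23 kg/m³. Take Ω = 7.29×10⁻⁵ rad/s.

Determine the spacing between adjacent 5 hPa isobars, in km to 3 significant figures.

Coriolis parameter at 63°S:
f = 2Ω sin φ = 2 × 7.29×10⁻⁵ × sin 63° = 1.30×10⁻⁴ s⁻¹
Geostrophic balance rearranged: |∂P/∂n| = f ρ V_g
|∂P/∂n| = 1.30×10⁻⁴ × 1.23 × 55.0 = 8.79×10⁻³ Pa/m
Isobar spacing: Δn = ΔP/|∂P/∂n| = 500 Pa / 8.79×10⁻³ Pa/m = 56894 m ≈ 56.9 km

56.9 km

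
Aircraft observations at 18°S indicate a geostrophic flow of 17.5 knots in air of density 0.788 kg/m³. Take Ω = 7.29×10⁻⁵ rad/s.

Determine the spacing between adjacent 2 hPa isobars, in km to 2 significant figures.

630 km

Coriolis parameter at 18°S:
f = 2Ω sin φ = 2 × 7.29×10⁻⁵ × sin 18° = 4.51×10⁻⁵ s⁻¹
Wind speed in SI: 17.5 knots = 9.00 m/s
Geostrophic balance rearranged: |∂P/∂n| = f ρ V_g
|∂P/∂n| = 4.51×10⁻⁵ × 0.788 × 9.00 = 3.20×10⁻⁴ Pa/m
Isobar spacing: Δn = ΔP/|∂P/∂n| = 200 Pa / 3.20×10⁻⁴ Pa/m = 625731 m ≈ 630 km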